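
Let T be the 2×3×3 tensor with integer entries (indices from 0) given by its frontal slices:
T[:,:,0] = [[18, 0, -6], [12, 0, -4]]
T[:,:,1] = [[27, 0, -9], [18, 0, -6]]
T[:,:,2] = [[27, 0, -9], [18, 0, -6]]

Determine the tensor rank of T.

1

Lower bound: T ≠ 0 (e.g. T[0,0,0] = 18), so rank(T) ≥ 1.
Upper bound: if T = a ∘ b ∘ c then every fibre of T is a multiple of the corresponding factor, so read the factors off the fibres through the nonzero entry T[0,0,0] = 18.
The mode-1 fibre T[:,0,0] = [18, 12] gives a = [3, 2] (primitive direction); the mode-2 fibre T[0,:,0] = [18, 0, -6] gives b = [3, 0, -1]; then c[k] = T[0,0,k] / (a[0]·b[0]) = [18, 27, 27] / 9 = [2, 3, 3].
Expanding [3, 2] ∘ [3, 0, -1] ∘ [2, 3, 3] reproduces all 18 entries of T, so T = [3, 2] ∘ [3, 0, -1] ∘ [2, 3, 3] and rank(T) ≤ 1.
These bounds meet, so rank(T) = 1.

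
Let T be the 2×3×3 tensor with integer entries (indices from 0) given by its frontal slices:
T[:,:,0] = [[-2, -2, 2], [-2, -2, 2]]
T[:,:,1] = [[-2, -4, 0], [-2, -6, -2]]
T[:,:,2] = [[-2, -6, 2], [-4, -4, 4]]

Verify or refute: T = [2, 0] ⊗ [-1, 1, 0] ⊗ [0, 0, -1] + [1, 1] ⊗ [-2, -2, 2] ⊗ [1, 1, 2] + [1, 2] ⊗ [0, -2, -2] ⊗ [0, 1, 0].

Reconstruct entry (0,2,2) from the claimed factors: Σₗ aₗ[0]bₗ[2]cₗ[2] = (2)·(0)·(-1) + (1)·(2)·(2) + (1)·(-2)·(0) = 4, but T[0,2,2] = 2. The claim is false.

No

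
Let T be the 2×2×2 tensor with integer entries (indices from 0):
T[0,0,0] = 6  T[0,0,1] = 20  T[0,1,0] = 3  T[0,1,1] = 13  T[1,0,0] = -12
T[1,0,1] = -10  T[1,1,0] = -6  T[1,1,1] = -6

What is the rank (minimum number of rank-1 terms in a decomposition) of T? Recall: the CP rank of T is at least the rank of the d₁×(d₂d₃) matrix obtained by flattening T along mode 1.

2

Lower bound: the mode-3 unfolding of T (rows indexed by k, columns by (i,j) = (0,0), (0,1), (1,0), (1,1)) is [[6, 3, -12, -6], [20, 13, -10, -6]].
There the 2×2 minor on rows k ∈ {0, 1}, columns (i,j) ∈ {(0,0), (0,1)} is det [[6, 3], [20, 13]] = 18 ≠ 0, so this unfolding has rank ≥ 2; CP rank is at least every unfolding rank, so rank(T) ≥ 2. (Unfolding ranks only ever bound the CP rank from below — rank(T) can be strictly larger than all of them — so the matching upper bound has to come from an explicit 2-term decomposition.)
Upper bound — finding two terms. Write S_k = T[:,:,k] for the frontal slices: S₀ = [[6, 3], [-12, -6]], S₁ = [[20, 13], [-10, -6]].
If T = a₁ ⊗ b₁ ⊗ c₁ + a₂ ⊗ b₂ ⊗ c₂ then each S_k = c₁[k]·a₁b₁ᵀ + c₂[k]·a₂b₂ᵀ. S₀ and S₁ are linearly independent, so a₁b₁ᵀ and a₂b₂ᵀ must span the same plane of matrices: they are the rank-1 matrices of the form x·S₀ + y·S₁.
det(x·S₀ + y·S₁) is 30·xy + 10·y² = 10·(y)(3·x + y), vanishing at (x:y) = (1:0) and (1:-3).
M₁ = S₀ = [[6, 3], [-12, -6]] = 3·[1, -2][2, 1]ᵀ and M₂ = S₀ − 3·S₁ = [[-54, -36], [18, 12]] = (-6)·[3, -1][3, 2]ᵀ, so take a₁ = [1, -2], b₁ = [2, 1], a₂ = [3, -1], b₂ = [3, 2].
Each slice is an integer combination of E₁ = a₁b₁ᵀ and E₂ = a₂b₂ᵀ: S₀ = 3·E₁, S₁ = E₁ + 2·E₂; reading off coefficients, c₁ = [3, 1] and c₂ = [0, 2].
Hence T = [1, -2] ⊗ [2, 1] ⊗ [3, 1] + [3, -1] ⊗ [3, 2] ⊗ [0, 2], so rank(T) ≤ 2.
These bounds meet, so rank(T) = 2.
Check entry T[1,1,1] = -6: (-2)·(1)·(1) + (-1)·(2)·(2) = -6.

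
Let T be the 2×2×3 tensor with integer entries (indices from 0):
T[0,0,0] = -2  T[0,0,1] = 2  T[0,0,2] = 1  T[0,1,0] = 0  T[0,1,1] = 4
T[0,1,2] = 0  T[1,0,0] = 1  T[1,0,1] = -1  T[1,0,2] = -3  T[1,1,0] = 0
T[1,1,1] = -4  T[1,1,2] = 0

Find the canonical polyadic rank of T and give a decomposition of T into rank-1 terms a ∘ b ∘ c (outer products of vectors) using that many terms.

rank(T) = 3

Lower bound: the mode-3 unfolding of T (rows indexed by k, columns by (i,j) = (0,0), (0,1), (1,0), (1,1)) is [[-2, 0, 1, 0], [2, 4, -1, -4], [1, 0, -3, 0]].
There the 3×3 minor on rows k ∈ {0, 1, 2}, columns (i,j) ∈ {(0,0), (0,1), (1,0)} is det [[-2, 0, 1], [2, 4, -1], [1, 0, -3]] = 20 ≠ 0, so this unfolding has rank ≥ 3; CP rank is at least every unfolding rank, so rank(T) ≥ 3. (Flattening ranks never certify an upper bound on CP rank; for that we must actually write T with 3 rank-1 terms.)
Upper bound: T is a sum of 3 rank-1 terms, T = [0, 1] ∘ [1, 0] ∘ [-1, 1, -2] + [1, -1] ∘ [0, 1] ∘ [4, 0, -2] + [1, -1] ∘ [1, 2] ∘ [-2, 2, 1] (written with every a and b primitive with positive leading entry and the scale carried by c; CP decompositions are not unique, and this one is verified by expanding entrywise), so rank(T) ≤ 3.
These bounds meet, so rank(T) = 3.
Check entry T[1,1,0] = 0: (1)·(0)·(-1) + (-1)·(1)·(4) + (-1)·(2)·(-2) = 0.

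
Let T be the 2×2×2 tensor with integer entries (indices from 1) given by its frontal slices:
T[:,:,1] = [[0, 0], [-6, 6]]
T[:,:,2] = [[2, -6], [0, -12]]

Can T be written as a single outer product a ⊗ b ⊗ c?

The mode-3 unfolding of T (rows indexed by k, columns by (i,j) = (1,1), (1,2), (2,1), (2,2)) is [[0, 0, -6, 6], [2, -6, 0, -12]].
There the 2×2 minor on rows k ∈ {1, 2}, columns (i,j) ∈ {(1,1), (2,1)} is det [[0, -6], [2, 0]] = 12 ≠ 0, so this unfolding has rank ≥ 2; CP rank is at least every unfolding rank, so rank(T) ≥ 2.
In particular rank(T) ≥ 2 > 1, so T is not rank-1.

No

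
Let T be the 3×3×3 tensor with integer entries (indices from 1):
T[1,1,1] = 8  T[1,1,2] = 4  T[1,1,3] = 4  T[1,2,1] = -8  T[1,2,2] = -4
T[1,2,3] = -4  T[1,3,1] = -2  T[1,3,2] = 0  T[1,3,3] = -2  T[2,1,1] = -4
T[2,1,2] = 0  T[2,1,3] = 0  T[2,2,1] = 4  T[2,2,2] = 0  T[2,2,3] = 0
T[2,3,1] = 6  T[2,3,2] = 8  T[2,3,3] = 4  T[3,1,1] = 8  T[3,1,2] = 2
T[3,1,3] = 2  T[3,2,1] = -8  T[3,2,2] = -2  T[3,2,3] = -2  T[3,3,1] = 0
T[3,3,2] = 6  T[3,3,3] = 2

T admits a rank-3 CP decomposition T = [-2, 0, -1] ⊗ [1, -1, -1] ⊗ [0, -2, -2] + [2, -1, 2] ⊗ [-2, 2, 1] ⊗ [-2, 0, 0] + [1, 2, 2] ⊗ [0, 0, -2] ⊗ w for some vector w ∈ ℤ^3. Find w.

Subtract the known terms from T to get the rank-1 residual R = [1, 2, 2] ⊗ [0, 0, -2] ⊗ w, so R[i,j,k] = a[i]·b[j]·w[k]. Pick indices with nonzero a[1]·b[3] = (1)·(-2) = -2. Only the fibre through (1,3,·) is needed: R[1,3,:] = T[1,3,:] − Σₗ aₗ[1]bₗ[3]cₗ = [-2, 0, -2] − (-2)·(-1)·[0, -2, -2] − (2)·(1)·[-2, 0, 0] = [2, 4, 2]. Then w[k] = R[1,3,k] / -2 for each k, giving w = [2, 4, 2] / -2 = [-1, -2, -1].

w = [-1, -2, -1]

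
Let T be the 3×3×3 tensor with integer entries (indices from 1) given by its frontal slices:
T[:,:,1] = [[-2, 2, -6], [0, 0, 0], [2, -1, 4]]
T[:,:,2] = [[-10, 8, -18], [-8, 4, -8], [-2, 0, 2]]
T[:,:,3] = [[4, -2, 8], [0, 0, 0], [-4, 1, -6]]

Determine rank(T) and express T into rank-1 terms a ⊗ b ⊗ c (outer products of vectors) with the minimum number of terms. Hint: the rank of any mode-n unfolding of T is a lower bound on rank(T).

Lower bound: the mode-3 unfolding of T (rows indexed by k, columns by (i,j) = (1,1), (1,2), (1,3), (2,1), (2,2), (2,3), (3,1), (3,2), (3,3)) is [[-2, 2, -6, 0, 0, 0, 2, -1, 4], [-10, 8, -18, -8, 4, -8, -2, 0, 2], [4, -2, 8, 0, 0, 0, -4, 1, -6]].
There the 3×3 minor on rows k ∈ {1, 2, 3}, columns (i,j) ∈ {(1,1), (1,2), (1,3)} is det [[-2, 2, -6], [-10, 8, -18], [4, -2, 8]] = 32 ≠ 0, so this unfolding has rank ≥ 3; CP rank is at least every unfolding rank, so rank(T) ≥ 3. (Flattening ranks never certify an upper bound on CP rank; for that we must actually write T with 3 rank-1 terms.)
Upper bound: T is a sum of 3 rank-1 terms, T = (1, 0, -1) ⊗ (1, 0, 1) ⊗ (-2, -2, 4) + (2, 0, -1) ⊗ (0, 1, -2) ⊗ (1, 2, -1) + (2, 2, 1) ⊗ (2, -1, 2) ⊗ (0, -2, 0) (one valid choice — decompositions are not unique — normalised so each a, b is primitive with positive first nonzero entry; check it by expanding all entries), so rank(T) ≤ 3.
These bounds meet, so rank(T) = 3.
Check entry T[3,3,1] = 4: (-1)·(1)·(-2) + (-1)·(-2)·(1) + (1)·(2)·(0) = 4.

rank(T) = 3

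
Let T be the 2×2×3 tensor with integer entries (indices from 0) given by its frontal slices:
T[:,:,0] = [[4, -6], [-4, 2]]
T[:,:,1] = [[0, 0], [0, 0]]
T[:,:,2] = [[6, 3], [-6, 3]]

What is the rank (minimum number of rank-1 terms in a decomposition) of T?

Lower bound: the mode-2 unfolding of T (rows indexed by j, columns by (i,k) = (0,0), (0,1), (0,2), (1,0), (1,1), (1,2)) is [[4, 0, 6, -4, 0, -6], [-6, 0, 3, 2, 0, 3]].
There the 2×2 minor on rows j ∈ {0, 1}, columns (i,k) ∈ {(0,0), (0,2)} is det [[4, 6], [-6, 3]] = 48 ≠ 0, so this unfolding has rank ≥ 2; CP rank is at least every unfolding rank, so rank(T) ≥ 2. (This is only a lower bound: in general the CP rank may exceed every unfolding rank, so we still need to exhibit 2 rank-1 terms summing to T.)
Upper bound — finding two terms. Write S_k = T[:,:,k] for the frontal slices: S₀ = [[4, -6], [-4, 2]], S₁ = [[0, 0], [0, 0]], S₂ = [[6, 3], [-6, 3]].
If T = a₁ ⊗ b₁ ⊗ c₁ + a₂ ⊗ b₂ ⊗ c₂ then each S_k = c₁[k]·a₁b₁ᵀ + c₂[k]·a₂b₂ᵀ. S₀ and S₂ are linearly independent, so a₁b₁ᵀ and a₂b₂ᵀ must span the same plane of matrices: they are the rank-1 matrices of the form x·S₀ + y·S₂.
det(x·S₀ + y·S₂) is −16·x² + 36·y² = (-4)·(2·x − 3·y)(2·x + 3·y), vanishing at (x:y) = (3:2) and (3:-2).
M₁ = 3·S₀ + 2·S₂ = [[24, -12], [-24, 12]] = 12·(1, -1)(2, -1)ᵀ and M₂ = 3·S₀ − 2·S₂ = [[0, -24], [0, 0]] = (-24)·(1, 0)(0, 1)ᵀ, so take a₁ = (1, -1), b₁ = (2, -1), a₂ = (1, 0), b₂ = (0, 1).
Each slice is an integer combination of E₁ = a₁b₁ᵀ and E₂ = a₂b₂ᵀ: S₀ = 2·E₁ − 4·E₂, S₁ = 0, S₂ = 3·E₁ + 6·E₂; reading off coefficients, c₁ = (2, 0, 3) and c₂ = (-4, 0, 6).
Hence T = (1, -1) ⊗ (2, -1) ⊗ (2, 0, 3) + (1, 0) ⊗ (0, 1) ⊗ (-4, 0, 6), so rank(T) ≤ 2.
These bounds meet, so rank(T) = 2.

2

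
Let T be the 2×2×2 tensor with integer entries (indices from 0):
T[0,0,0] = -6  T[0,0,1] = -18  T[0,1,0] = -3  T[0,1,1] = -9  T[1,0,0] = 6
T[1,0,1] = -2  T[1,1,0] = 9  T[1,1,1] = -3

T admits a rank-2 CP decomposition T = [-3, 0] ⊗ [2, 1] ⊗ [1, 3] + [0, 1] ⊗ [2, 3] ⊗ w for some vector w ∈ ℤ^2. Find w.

Subtract the known terms from T to get the rank-1 residual R = [0, 1] ⊗ [2, 3] ⊗ w, so R[i,j,k] = a[i]·b[j]·w[k]. Pick indices with nonzero a[1]·b[0] = (1)·(2) = 2. Only the fibre through (1,0,·) is needed: R[1,0,:] = T[1,0,:] − Σₗ aₗ[1]bₗ[0]cₗ = [6, -2] − (0)·(2)·[1, 3] = [6, -2]. Then w[k] = R[1,0,k] / 2 for each k, giving w = [6, -2] / 2 = [3, -1].

w = [3, -1]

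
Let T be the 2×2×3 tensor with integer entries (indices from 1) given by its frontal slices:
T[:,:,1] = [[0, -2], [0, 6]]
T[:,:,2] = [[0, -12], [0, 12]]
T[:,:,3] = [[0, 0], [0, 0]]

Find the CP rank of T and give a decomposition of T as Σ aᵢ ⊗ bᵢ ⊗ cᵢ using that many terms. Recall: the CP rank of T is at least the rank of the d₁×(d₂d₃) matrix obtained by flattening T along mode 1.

Lower bound: the mode-3 unfolding of T (rows indexed by k, columns by (i,j) = (1,1), (1,2), (2,1), (2,2)) is [[0, -2, 0, 6], [0, -12, 0, 12], [0, 0, 0, 0]].
There the 2×2 minor on rows k ∈ {1, 2}, columns (i,j) ∈ {(1,2), (2,2)} is det [[-2, 6], [-12, 12]] = 48 ≠ 0, so this unfolding has rank ≥ 2; CP rank is at least every unfolding rank, so rank(T) ≥ 2. (Unfolding ranks only ever bound the CP rank from below — rank(T) can be strictly larger than all of them — so the matching upper bound has to come from an explicit 2-term decomposition.)
Upper bound — finding two terms. Every mode-2 slice of T is a multiple of one matrix: T[:,j,:] = b[j]·M with b = [0, 1] and M = [[-2, -12, 0], [6, 12, 0]] (rows indexed by i, columns by k). So it suffices to write M as a sum of two rank-1 matrices.
Splitting M by its rows (i = 1, 2), M = [1, 0][-2, -12, 0]ᵀ + [0, 1][6, 12, 0]ᵀ.
Hence T = [1, 0] ⊗ [0, 1] ⊗ [-2, -12, 0] + [0, 1] ⊗ [0, 1] ⊗ [6, 12, 0], so rank(T) ≤ 2.
These bounds meet, so rank(T) = 2.
Check entry T[1,1,1] = 0: (1)·(0)·(-2) + (0)·(0)·(6) = 0.

rank(T) = 2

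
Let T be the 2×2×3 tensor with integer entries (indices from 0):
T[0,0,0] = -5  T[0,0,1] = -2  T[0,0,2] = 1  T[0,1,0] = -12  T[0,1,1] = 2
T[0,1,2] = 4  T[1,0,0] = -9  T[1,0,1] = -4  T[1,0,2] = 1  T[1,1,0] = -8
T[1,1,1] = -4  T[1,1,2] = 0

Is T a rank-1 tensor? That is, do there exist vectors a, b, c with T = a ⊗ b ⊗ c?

The mode-3 unfolding of T (rows indexed by k, columns by (i,j) = (0,0), (0,1), (1,0), (1,1)) is [[-5, -12, -9, -8], [-2, 2, -4, -4], [1, 4, 1, 0]].
There the 3×3 minor on rows k ∈ {0, 1, 2}, columns (i,j) ∈ {(0,0), (0,1), (1,0)} is det [[-5, -12, -9], [-2, 2, -4], [1, 4, 1]] = 24 ≠ 0, so this unfolding has rank ≥ 3; CP rank is at least every unfolding rank, so rank(T) ≥ 3.
In particular rank(T) ≥ 3 > 1, so T is not rank-1.

No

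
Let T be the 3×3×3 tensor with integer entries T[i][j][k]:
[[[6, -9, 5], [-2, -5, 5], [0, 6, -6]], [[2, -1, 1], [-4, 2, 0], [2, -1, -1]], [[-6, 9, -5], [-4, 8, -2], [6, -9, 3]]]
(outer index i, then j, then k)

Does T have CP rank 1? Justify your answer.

The mode-2 unfolding of T (rows indexed by j, columns by (i,k) = (0,0), (0,1), (0,2), (1,0), (1,1), (1,2), (2,0), (2,1), (2,2)) is [[6, -9, 5, 2, -1, 1, -6, 9, -5], [-2, -5, 5, -4, 2, 0, -4, 8, -2], [0, 6, -6, 2, -1, -1, 6, -9, 3]].
There the 3×3 minor on rows j ∈ {0, 1, 2}, columns (i,k) ∈ {(0,0), (0,1), (0,2)} is det [[6, -9, 5], [-2, -5, 5], [0, 6, -6]] = 48 ≠ 0, so this unfolding has rank ≥ 3; CP rank is at least every unfolding rank, so rank(T) ≥ 3.
In particular rank(T) ≥ 3 > 1, so T is not rank-1.

No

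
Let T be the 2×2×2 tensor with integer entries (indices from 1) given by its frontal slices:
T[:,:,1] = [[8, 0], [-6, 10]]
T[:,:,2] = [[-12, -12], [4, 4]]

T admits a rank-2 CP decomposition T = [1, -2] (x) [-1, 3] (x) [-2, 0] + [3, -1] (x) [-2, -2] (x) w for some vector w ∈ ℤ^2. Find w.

w = [-1, 2]

Subtract the known terms from T to get the rank-1 residual R = [3, -1] (x) [-2, -2] (x) w, so R[i,j,k] = a[i]·b[j]·w[k]. Pick indices with nonzero a[1]·b[1] = (3)·(-2) = -6. Only the fibre through (1,1,·) is needed: R[1,1,:] = T[1,1,:] − Σₗ aₗ[1]bₗ[1]cₗ = [8, -12] − (1)·(-1)·[-2, 0] = [6, -12]. Then w[k] = R[1,1,k] / -6 for each k, giving w = [6, -12] / -6 = [-1, 2].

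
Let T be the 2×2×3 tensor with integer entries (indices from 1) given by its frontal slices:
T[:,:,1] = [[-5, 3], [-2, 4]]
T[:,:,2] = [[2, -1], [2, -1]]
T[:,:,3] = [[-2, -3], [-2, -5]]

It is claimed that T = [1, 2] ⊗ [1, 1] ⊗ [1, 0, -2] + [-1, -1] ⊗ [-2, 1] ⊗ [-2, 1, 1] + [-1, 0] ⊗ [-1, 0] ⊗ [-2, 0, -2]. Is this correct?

Yes

Reconstruct entrywise from the claimed factors. For example, T[2,2,1] = 4 and Σₗ aₗ[2]bₗ[2]cₗ[1] = (2)·(1)·(1) + (-1)·(1)·(-2) + (0)·(0)·(-2) = 4; checking all 12 entries, every one matches. The claim holds.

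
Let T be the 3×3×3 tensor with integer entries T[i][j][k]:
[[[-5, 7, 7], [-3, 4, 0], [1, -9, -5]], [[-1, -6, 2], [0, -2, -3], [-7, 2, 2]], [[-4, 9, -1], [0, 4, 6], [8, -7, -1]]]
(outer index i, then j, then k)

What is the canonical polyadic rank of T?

3

Lower bound: the mode-1 unfolding of T (rows indexed by i, columns by (j,k) = (0,0), (0,1), (0,2), (1,0), (1,1), (1,2), (2,0), (2,1), (2,2)) is [[-5, 7, 7, -3, 4, 0, 1, -9, -5], [-1, -6, 2, 0, -2, -3, -7, 2, 2], [-4, 9, -1, 0, 4, 6, 8, -7, -1]].
There the 3×3 minor on rows i ∈ {0, 1, 2}, columns (j,k) ∈ {(0,0), (0,1), (0,2)} is det [[-5, 7, 7], [-1, -6, 2], [-4, 9, -1]] = -234 ≠ 0, so this unfolding has rank ≥ 3; CP rank is at least every unfolding rank, so rank(T) ≥ 3. (Flattening ranks never certify an upper bound on CP rank; for that we must actually write T with 3 rank-1 terms.)
Upper bound: T is a sum of 3 rank-1 terms, T = (1, 1, -2) ⊗ (1, -1, -1) ⊗ (1, 0, 2) + (1, 2, -1) ⊗ (1, 0, 1) ⊗ (-2, -1, 1) + (2, -1, 2) ⊗ (2, 1, -2) ⊗ (-1, 2, 1) (written with every a and b primitive with positive leading entry and the scale carried by c; CP decompositions are not unique, and this one is verified by expanding entrywise), so rank(T) ≤ 3.
These bounds meet, so rank(T) = 3.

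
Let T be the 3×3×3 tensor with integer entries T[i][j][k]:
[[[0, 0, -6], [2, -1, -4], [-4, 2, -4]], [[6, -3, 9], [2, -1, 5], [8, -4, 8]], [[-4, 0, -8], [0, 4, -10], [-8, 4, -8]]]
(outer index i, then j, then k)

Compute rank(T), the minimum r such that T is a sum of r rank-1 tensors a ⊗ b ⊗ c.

3

Lower bound: in the mode-1 unfolding of T (rows indexed by i, columns by (j,k)) the 3×3 minor on rows i ∈ {0, 1, 2}, columns (j,k) ∈ {(0,0), (0,1), (0,2)} is det [[0, 0, -6], [6, -3, 9], [-4, 0, -8]] = 72 ≠ 0, so that unfolding has rank ≥ 3 and hence rank(T) ≥ 3 (CP rank is at least every unfolding rank, though it can be larger).
Upper bound: T is a sum of 3 rank-1 terms, T = [0, 0, 1] ⊗ [1, -2, 0] ⊗ [0, -2, 2] + [1, -2, 2] ⊗ [2, 1, 2] ⊗ [-2, 1, -2] + [2, -1, 2] ⊗ [1, 1, 0] ⊗ [2, -1, -1] (written with every a and b primitive with positive leading entry and the scale carried by c; CP decompositions are not unique, and this one is verified by expanding entrywise), so rank(T) ≤ 3.
These bounds meet, so rank(T) = 3.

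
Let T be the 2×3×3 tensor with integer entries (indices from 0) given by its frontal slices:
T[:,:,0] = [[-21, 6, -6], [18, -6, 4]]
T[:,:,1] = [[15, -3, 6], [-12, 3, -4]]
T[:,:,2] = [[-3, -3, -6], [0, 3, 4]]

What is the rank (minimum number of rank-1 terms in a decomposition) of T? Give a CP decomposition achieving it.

Lower bound: the mode-2 unfolding of T (rows indexed by j, columns by (i,k) = (0,0), (0,1), (0,2), (1,0), (1,1), (1,2)) is [[-21, 15, -3, 18, -12, 0], [6, -3, -3, -6, 3, 3], [-6, 6, -6, 4, -4, 4]].
There the 2×2 minor on rows j ∈ {0, 1}, columns (i,k) ∈ {(0,0), (0,1)} is det [[-21, 15], [6, -3]] = -27 ≠ 0, so this unfolding has rank ≥ 2; CP rank is at least every unfolding rank, so rank(T) ≥ 2. (This is only a lower bound: in general the CP rank may exceed every unfolding rank, so we still need to exhibit 2 rank-1 terms summing to T.)
Upper bound — finding two terms. Write S_k = T[:,:,k] for the frontal slices: S₀ = [[-21, 6, -6], [18, -6, 4]], S₁ = [[15, -3, 6], [-12, 3, -4]], S₂ = [[-3, -3, -6], [0, 3, 4]].
If T = a₁ (x) b₁ (x) c₁ + a₂ (x) b₂ (x) c₂ then each S_k = c₁[k]·a₁b₁ᵀ + c₂[k]·a₂b₂ᵀ. S₀ and S₁ are linearly independent, so a₁b₁ᵀ and a₂b₂ᵀ must span the same plane of matrices: they are the rank-1 matrices of the form x·S₀ + y·S₁.
The 2×2 minor of x·S₀ + y·S₁ on rows {0,1}, columns {0,1} is 18·x² − 27·xy + 9·y² = 9·(2·x − y)(x − y), vanishing at (x:y) = (1:2) and (1:1).
M₁ = S₀ + 2·S₁ = [[9, 0, 6], [-6, 0, -4]] = (3, -2)(3, 0, 2)ᵀ and M₂ = S₀ + S₁ = [[-6, 3, 0], [6, -3, 0]] = (-3)·(1, -1)(2, -1, 0)ᵀ, so take a₁ = (3, -2), b₁ = (3, 0, 2), a₂ = (1, -1), b₂ = (2, -1, 0).
Each slice is an integer combination of E₁ = a₁b₁ᵀ and E₂ = a₂b₂ᵀ: S₀ = −E₁ − 6·E₂, S₁ = E₁ + 3·E₂, S₂ = −E₁ + 3·E₂; reading off coefficients, c₁ = (-1, 1, -1) and c₂ = (-6, 3, 3).
Hence T = (3, -2) (x) (3, 0, 2) (x) (-1, 1, -1) + (1, -1) (x) (2, -1, 0) (x) (-6, 3, 3), so rank(T) ≤ 2.
These bounds meet, so rank(T) = 2.
Check entry T[0,2,2] = -6: (3)·(2)·(-1) + (1)·(0)·(3) = -6.

rank(T) = 2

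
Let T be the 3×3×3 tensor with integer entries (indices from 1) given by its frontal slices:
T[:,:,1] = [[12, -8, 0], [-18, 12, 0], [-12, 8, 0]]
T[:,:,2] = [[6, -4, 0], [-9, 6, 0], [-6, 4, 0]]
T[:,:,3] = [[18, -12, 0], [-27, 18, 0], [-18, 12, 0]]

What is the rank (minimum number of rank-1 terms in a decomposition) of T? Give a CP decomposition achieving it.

Lower bound: T ≠ 0 (e.g. T[1,1,1] = 12), so rank(T) ≥ 1.
Upper bound: if T = a (x) b (x) c then every fibre of T is a multiple of the corresponding factor, so read the factors off the fibres through the nonzero entry T[1,1,1] = 12.
The mode-1 fibre T[:,1,1] = [12, -18, -12] gives a = (2, -3, -2) (primitive direction); the mode-2 fibre T[1,:,1] = [12, -8, 0] gives b = (3, -2, 0); then c[k] = T[1,1,k] / (a[1]·b[1]) = [12, 6, 18] / 6 = (2, 1, 3).
Expanding (2, -3, -2) (x) (3, -2, 0) (x) (2, 1, 3) reproduces all 27 entries of T, so T = (2, -3, -2) (x) (3, -2, 0) (x) (2, 1, 3) and rank(T) ≤ 1.
These bounds meet, so rank(T) = 1.

rank(T) = 1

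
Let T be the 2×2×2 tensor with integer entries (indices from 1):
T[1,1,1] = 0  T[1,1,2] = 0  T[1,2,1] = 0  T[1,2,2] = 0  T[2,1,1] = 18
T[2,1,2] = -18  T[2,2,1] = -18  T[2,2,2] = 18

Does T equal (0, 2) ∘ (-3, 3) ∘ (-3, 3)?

Reconstruct entrywise from the claimed factors. For example, T[2,2,1] = -18 and Σₗ aₗ[2]bₗ[2]cₗ[1] = (2)·(3)·(-3) = -18; checking all 8 entries, every one matches. The claim holds.

Yes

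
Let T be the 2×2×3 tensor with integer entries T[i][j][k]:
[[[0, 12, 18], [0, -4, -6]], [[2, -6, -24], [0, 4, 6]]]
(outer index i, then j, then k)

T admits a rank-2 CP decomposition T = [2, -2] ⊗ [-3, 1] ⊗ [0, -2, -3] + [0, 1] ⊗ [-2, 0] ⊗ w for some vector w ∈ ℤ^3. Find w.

w = [-1, -3, 3]

Subtract the known terms from T to get the rank-1 residual R = [0, 1] ⊗ [-2, 0] ⊗ w, so R[i,j,k] = a[i]·b[j]·w[k]. Pick indices with nonzero a[1]·b[0] = (1)·(-2) = -2. Only the fibre through (1,0,·) is needed: R[1,0,:] = T[1,0,:] − Σₗ aₗ[1]bₗ[0]cₗ = [2, -6, -24] − (-2)·(-3)·[0, -2, -3] = [2, 6, -6]. Then w[k] = R[1,0,k] / -2 for each k, giving w = [2, 6, -6] / -2 = [-1, -3, 3].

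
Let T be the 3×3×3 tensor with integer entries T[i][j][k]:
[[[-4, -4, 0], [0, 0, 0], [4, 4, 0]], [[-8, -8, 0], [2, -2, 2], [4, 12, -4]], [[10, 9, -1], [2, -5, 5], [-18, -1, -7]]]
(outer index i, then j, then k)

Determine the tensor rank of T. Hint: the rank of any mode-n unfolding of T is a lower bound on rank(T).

3

Lower bound: the mode-1 unfolding of T (rows indexed by i, columns by (j,k) = (0,0), (0,1), (0,2), (1,0), (1,1), (1,2), (2,0), (2,1), (2,2)) is [[-4, -4, 0, 0, 0, 0, 4, 4, 0], [-8, -8, 0, 2, -2, 2, 4, 12, -4], [10, 9, -1, 2, -5, 5, -18, -1, -7]].
There the 3×3 minor on rows i ∈ {0, 1, 2}, columns (j,k) ∈ {(0,0), (0,1), (1,0)} is det [[-4, -4, 0], [-8, -8, 2], [10, 9, 2]] = -8 ≠ 0, so this unfolding has rank ≥ 3; CP rank is at least every unfolding rank, so rank(T) ≥ 3. (Flattening ranks never certify an upper bound on CP rank; for that we must actually write T with 3 rank-1 terms.)
Upper bound: T is a sum of 3 rank-1 terms, T = (0, 0, 1) ⊗ (1, -1, -1) ⊗ (2, 1, -1) + (0, 1, 2) ⊗ (0, 1, -2) ⊗ (2, -2, 2) + (1, 2, -2) ⊗ (1, 0, -1) ⊗ (-4, -4, 0) (one valid choice — decompositions are not unique — normalised so each a, b is primitive with positive first nonzero entry; check it by expanding all entries), so rank(T) ≤ 3.
These bounds meet, so rank(T) = 3.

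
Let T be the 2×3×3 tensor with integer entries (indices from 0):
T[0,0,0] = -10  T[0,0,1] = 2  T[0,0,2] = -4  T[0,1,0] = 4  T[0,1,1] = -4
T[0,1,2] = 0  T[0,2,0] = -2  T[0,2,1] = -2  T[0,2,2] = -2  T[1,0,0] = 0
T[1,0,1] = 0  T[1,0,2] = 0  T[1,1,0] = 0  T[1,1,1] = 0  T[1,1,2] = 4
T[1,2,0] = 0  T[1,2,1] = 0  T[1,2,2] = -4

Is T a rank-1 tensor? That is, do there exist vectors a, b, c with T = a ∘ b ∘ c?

No

The mode-2 unfolding of T (rows indexed by j, columns by (i,k) = (0,0), (0,1), (0,2), (1,0), (1,1), (1,2)) is [[-10, 2, -4, 0, 0, 0], [4, -4, 0, 0, 0, 4], [-2, -2, -2, 0, 0, -4]].
There the 3×3 minor on rows j ∈ {0, 1, 2}, columns (i,k) ∈ {(0,0), (0,1), (1,2)} is det [[-10, 2, 0], [4, -4, 4], [-2, -2, -4]] = -224 ≠ 0, so this unfolding has rank ≥ 3; CP rank is at least every unfolding rank, so rank(T) ≥ 3.
In particular rank(T) ≥ 3 > 1, so T is not rank-1.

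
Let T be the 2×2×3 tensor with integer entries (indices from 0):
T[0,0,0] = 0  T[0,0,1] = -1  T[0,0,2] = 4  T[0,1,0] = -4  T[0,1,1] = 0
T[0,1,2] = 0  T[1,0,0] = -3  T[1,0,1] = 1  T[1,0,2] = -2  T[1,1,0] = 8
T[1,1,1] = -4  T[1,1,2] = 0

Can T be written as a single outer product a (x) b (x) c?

The mode-3 unfolding of T (rows indexed by k, columns by (i,j) = (0,0), (0,1), (1,0), (1,1)) is [[0, -4, -3, 8], [-1, 0, 1, -4], [4, 0, -2, 0]].
There the 3×3 minor on rows k ∈ {0, 1, 2}, columns (i,j) ∈ {(0,0), (0,1), (1,0)} is det [[0, -4, -3], [-1, 0, 1], [4, 0, -2]] = -8 ≠ 0, so this unfolding has rank ≥ 3; CP rank is at least every unfolding rank, so rank(T) ≥ 3.
In particular rank(T) ≥ 3 > 1, so T is not rank-1.

No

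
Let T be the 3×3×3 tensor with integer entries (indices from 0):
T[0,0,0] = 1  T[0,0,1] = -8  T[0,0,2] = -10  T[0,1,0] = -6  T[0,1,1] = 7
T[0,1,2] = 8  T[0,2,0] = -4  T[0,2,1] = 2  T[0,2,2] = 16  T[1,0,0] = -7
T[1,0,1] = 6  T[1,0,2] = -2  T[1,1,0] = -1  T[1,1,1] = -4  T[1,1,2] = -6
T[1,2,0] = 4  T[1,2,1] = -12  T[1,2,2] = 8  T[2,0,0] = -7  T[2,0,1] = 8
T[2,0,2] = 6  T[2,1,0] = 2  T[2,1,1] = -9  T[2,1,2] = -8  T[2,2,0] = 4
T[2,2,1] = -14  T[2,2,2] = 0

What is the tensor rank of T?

Lower bound: the mode-2 unfolding of T (rows indexed by j, columns by (i,k) = (0,0), (0,1), (0,2), (1,0), (1,1), (1,2), (2,0), (2,1), (2,2)) is [[1, -8, -10, -7, 6, -2, -7, 8, 6], [-6, 7, 8, -1, -4, -6, 2, -9, -8], [-4, 2, 16, 4, -12, 8, 4, -14, 0]].
There the 3×3 minor on rows j ∈ {0, 1, 2}, columns (i,k) ∈ {(0,0), (0,1), (0,2)} is det [[1, -8, -10], [-6, 7, 8], [-4, 2, 16]] = -576 ≠ 0, so this unfolding has rank ≥ 3; CP rank is at least every unfolding rank, so rank(T) ≥ 3. (Flattening ranks never certify an upper bound on CP rank; for that we must actually write T with 3 rank-1 terms.)
Upper bound: T is a sum of 3 rank-1 terms, T = [1, 1, 1] ∘ [1, 1, 2] ∘ [-1, -2, 2] + [1, 2, 1] ∘ [2, 1, -2] ∘ [-1, 1, -2] + [2, -1, -2] ∘ [1, -1, -1] ∘ [2, -4, -4] (one valid choice — decompositions are not unique — normalised so each a, b is primitive with positive first nonzero entry; check it by expanding all entries), so rank(T) ≤ 3.
These bounds meet, so rank(T) = 3.

3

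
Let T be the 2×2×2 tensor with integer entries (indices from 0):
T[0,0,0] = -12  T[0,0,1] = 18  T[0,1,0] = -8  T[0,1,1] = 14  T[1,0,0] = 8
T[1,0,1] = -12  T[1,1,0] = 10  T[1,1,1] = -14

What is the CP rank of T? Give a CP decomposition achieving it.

Lower bound: the mode-3 unfolding of T (rows indexed by k, columns by (i,j) = (0,0), (0,1), (1,0), (1,1)) is [[-12, -8, 8, 10], [18, 14, -12, -14]].
There the 2×2 minor on rows k ∈ {0, 1}, columns (i,j) ∈ {(0,0), (0,1)} is det [[-12, -8], [18, 14]] = -24 ≠ 0, so this unfolding has rank ≥ 2; CP rank is at least every unfolding rank, so rank(T) ≥ 2. (This is only a lower bound: in general the CP rank may exceed every unfolding rank, so we still need to exhibit 2 rank-1 terms summing to T.)
Upper bound — finding two terms. Write S_k = T[:,:,k] for the frontal slices: S₀ = [[-12, -8], [8, 10]], S₁ = [[18, 14], [-12, -14]].
If T = a₁ (x) b₁ (x) c₁ + a₂ (x) b₂ (x) c₂ then each S_k = c₁[k]·a₁b₁ᵀ + c₂[k]·a₂b₂ᵀ. S₀ and S₁ are linearly independent, so a₁b₁ᵀ and a₂b₂ᵀ must span the same plane of matrices: they are the rank-1 matrices of the form x·S₀ + y·S₁.
det(x·S₀ + y·S₁) is −56·x² + 140·xy − 84·y² = (-28)·(2·x − 3·y)(x − y), vanishing at (x:y) = (3:2) and (1:1).
M₁ = 3·S₀ + 2·S₁ = [[0, 4], [0, 2]] = 2·[2, 1][0, 1]ᵀ and M₂ = S₀ + S₁ = [[6, 6], [-4, -4]] = 2·[3, -2][1, 1]ᵀ, so take a₁ = [2, 1], b₁ = [0, 1], a₂ = [3, -2], b₂ = [1, 1].
Each slice is an integer combination of E₁ = a₁b₁ᵀ and E₂ = a₂b₂ᵀ: S₀ = 2·E₁ − 4·E₂, S₁ = −2·E₁ + 6·E₂; reading off coefficients, c₁ = [2, -2] and c₂ = [-4, 6].
Hence T = [2, 1] (x) [0, 1] (x) [2, -2] + [3, -2] (x) [1, 1] (x) [-4, 6], so rank(T) ≤ 2.
These bounds meet, so rank(T) = 2.

rank(T) = 2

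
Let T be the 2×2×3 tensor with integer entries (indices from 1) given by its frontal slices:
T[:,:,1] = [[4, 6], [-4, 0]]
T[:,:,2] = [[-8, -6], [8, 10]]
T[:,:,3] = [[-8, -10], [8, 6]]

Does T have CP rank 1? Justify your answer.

The mode-3 unfolding of T (rows indexed by k, columns by (i,j) = (1,1), (1,2), (2,1), (2,2)) is [[4, 6, -4, 0], [-8, -6, 8, 10], [-8, -10, 8, 6]].
There the 3×3 minor on rows k ∈ {1, 2, 3}, columns (i,j) ∈ {(1,1), (1,2), (2,2)} is det [[4, 6, 0], [-8, -6, 10], [-8, -10, 6]] = 64 ≠ 0, so this unfolding has rank ≥ 3; CP rank is at least every unfolding rank, so rank(T) ≥ 3.
In particular rank(T) ≥ 3 > 1, so T is not rank-1.

No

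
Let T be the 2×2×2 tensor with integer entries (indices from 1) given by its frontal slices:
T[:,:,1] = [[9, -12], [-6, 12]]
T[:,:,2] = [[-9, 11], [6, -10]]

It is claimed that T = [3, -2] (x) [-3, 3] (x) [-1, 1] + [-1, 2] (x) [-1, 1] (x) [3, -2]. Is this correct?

Reconstruct entry (1,1,1) from the claimed factors: Σₗ aₗ[1]bₗ[1]cₗ[1] = (3)·(-3)·(-1) + (-1)·(-1)·(3) = 12, but T[1,1,1] = 9. The claim is false.

No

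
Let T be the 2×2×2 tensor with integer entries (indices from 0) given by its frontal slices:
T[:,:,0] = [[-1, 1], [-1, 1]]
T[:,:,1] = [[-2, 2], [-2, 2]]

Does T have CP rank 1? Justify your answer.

If T = a (x) b (x) c then every fibre of T is a multiple of the corresponding factor, so read the factors off the fibres through the nonzero entry T[0,0,0] = -1.
The mode-1 fibre T[:,0,0] = [-1, -1] gives a = [1, 1] (primitive direction); the mode-2 fibre T[0,:,0] = [-1, 1] gives b = [1, -1]; then c[k] = T[0,0,k] / (a[0]·b[0]) = [-1, -2] / 1 = [-1, -2].
Expanding [1, 1] (x) [1, -1] (x) [-1, -2] reproduces all 8 entries of T, so T = [1, 1] (x) [1, -1] (x) [-1, -2] and rank(T) ≤ 1.
Equivalently every frontal slice T[:,:,k] is c[k] times the rank-1 matrix [1, 1] (x) [1, -1]. So T has rank 1 (it is nonzero).

Yes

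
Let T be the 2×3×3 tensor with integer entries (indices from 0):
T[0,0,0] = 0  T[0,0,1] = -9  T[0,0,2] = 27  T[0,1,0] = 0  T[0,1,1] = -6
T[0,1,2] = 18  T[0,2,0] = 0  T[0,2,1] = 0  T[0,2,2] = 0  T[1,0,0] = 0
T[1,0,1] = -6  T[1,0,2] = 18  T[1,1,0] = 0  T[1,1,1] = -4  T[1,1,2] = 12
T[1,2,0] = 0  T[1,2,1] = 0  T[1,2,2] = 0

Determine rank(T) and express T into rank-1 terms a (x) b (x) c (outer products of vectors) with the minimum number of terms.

rank(T) = 1

Lower bound: T ≠ 0 (e.g. T[0,0,1] = -9), so rank(T) ≥ 1.
Upper bound: the mode-1 fibre T[:,0,1] = [-9, -6] gives a = [3, 2] (primitive direction); the mode-2 fibre T[0,:,1] = [-9, -6, 0] gives b = [3, 2, 0]; then c[k] = T[0,0,k] / (a[0]·b[0]) = [0, -9, 27] / 9 = [0, -1, 3].
Expanding [3, 2] (x) [3, 2, 0] (x) [0, -1, 3] reproduces all 18 entries of T, so T = [3, 2] (x) [3, 2, 0] (x) [0, -1, 3] and rank(T) ≤ 1.
These bounds meet, so rank(T) = 1.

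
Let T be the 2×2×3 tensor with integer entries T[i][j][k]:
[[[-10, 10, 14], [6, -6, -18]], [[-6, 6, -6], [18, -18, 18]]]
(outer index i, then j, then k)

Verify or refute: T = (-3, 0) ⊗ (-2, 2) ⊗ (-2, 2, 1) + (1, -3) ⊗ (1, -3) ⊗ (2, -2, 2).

Reconstruct entry (0,0,2) from the claimed factors: Σₗ aₗ[0]bₗ[0]cₗ[2] = (-3)·(-2)·(1) + (1)·(1)·(2) = 8, but T[0,0,2] = 14. The claim is false.

No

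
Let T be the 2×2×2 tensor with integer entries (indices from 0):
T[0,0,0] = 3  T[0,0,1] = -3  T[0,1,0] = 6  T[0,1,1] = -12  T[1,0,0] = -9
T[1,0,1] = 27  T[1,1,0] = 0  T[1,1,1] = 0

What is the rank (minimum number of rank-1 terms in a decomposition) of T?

2

Lower bound: in the mode-1 unfolding of T (rows indexed by i, columns by (j,k)) the 2×2 minor on rows i ∈ {0, 1}, columns (j,k) ∈ {(0,0), (0,1)} is det [[3, -3], [-9, 27]] = 54 ≠ 0, so that unfolding has rank ≥ 2 and hence rank(T) ≥ 2 (CP rank is at least every unfolding rank, though it can be larger).
Upper bound: with S_k = T[:,:,k], the two rank-1 terms a₁b₁ᵀ, a₂b₂ᵀ are the rank-1 members of the pencil x·S₀ + y·S₁.
det(x·S₀ + y·S₁) is 54·x² − 270·xy + 324·y² = 54·(x − 3·y)(x − 2·y), vanishing at (x:y) = (3:1) and (2:1).
M₁ = 3·S₀ + S₁ = [[6, 6], [0, 0]] = 6·[1, 0][1, 1]ᵀ and M₂ = 2·S₀ + S₁ = [[3, 0], [9, 0]] = 3·[1, 3][1, 0]ᵀ, so take a₁ = [1, 0], b₁ = [1, 1], a₂ = [1, 3], b₂ = [1, 0].
Each slice is an integer combination of E₁ = a₁b₁ᵀ and E₂ = a₂b₂ᵀ: S₀ = 6·E₁ − 3·E₂, S₁ = −12·E₁ + 9·E₂; reading off coefficients, c₁ = [6, -12] and c₂ = [-3, 9].
Hence T = [1, 0] ⊗ [1, 1] ⊗ [6, -12] + [1, 3] ⊗ [1, 0] ⊗ [-3, 9], so rank(T) ≤ 2.
These bounds meet, so rank(T) = 2.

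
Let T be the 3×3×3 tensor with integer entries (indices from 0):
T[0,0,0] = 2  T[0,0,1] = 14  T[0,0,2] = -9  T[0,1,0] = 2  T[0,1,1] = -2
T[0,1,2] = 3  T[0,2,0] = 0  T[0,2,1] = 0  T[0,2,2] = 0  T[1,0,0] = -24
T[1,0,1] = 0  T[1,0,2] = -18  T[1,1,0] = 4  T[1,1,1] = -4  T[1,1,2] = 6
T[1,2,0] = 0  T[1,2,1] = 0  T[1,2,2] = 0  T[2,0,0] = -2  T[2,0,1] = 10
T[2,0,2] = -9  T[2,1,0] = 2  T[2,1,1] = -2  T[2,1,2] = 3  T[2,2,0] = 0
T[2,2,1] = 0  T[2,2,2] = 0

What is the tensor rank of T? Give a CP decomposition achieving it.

rank(T) = 2

Lower bound: the mode-1 unfolding of T (rows indexed by i, columns by (j,k) = (0,0), (0,1), (0,2), (1,0), (1,1), (1,2), (2,0), (2,1), (2,2)) is [[2, 14, -9, 2, -2, 3, 0, 0, 0], [-24, 0, -18, 4, -4, 6, 0, 0, 0], [-2, 10, -9, 2, -2, 3, 0, 0, 0]].
There the 2×2 minor on rows i ∈ {0, 1}, columns (j,k) ∈ {(0,0), (0,1)} is det [[2, 14], [-24, 0]] = 336 ≠ 0, so this unfolding has rank ≥ 2; CP rank is at least every unfolding rank, so rank(T) ≥ 2. (Flattening ranks never certify an upper bound on CP rank; for that we must actually write T with 2 rank-1 terms.)
Upper bound — finding two terms. Write S_k = T[:,:,k] for the frontal slices: S₀ = [[2, 2, 0], [-24, 4, 0], [-2, 2, 0]], S₁ = [[14, -2, 0], [0, -4, 0], [10, -2, 0]], S₂ = [[-9, 3, 0], [-18, 6, 0], [-9, 3, 0]].
If T = a₁ ⊗ b₁ ⊗ c₁ + a₂ ⊗ b₂ ⊗ c₂ then each S_k = c₁[k]·a₁b₁ᵀ + c₂[k]·a₂b₂ᵀ. S₀ and S₁ are linearly independent, so a₁b₁ᵀ and a₂b₂ᵀ must span the same plane of matrices: they are the rank-1 matrices of the form x·S₀ + y·S₁.
The 2×2 minor of x·S₀ + y·S₁ on rows {0,1}, columns {0,1} is 56·x² − 56·y² = 56·(x − y)(x + y), vanishing at (x:y) = (1:1) and (1:-1).
M₁ = S₀ + S₁ = [[16, 0, 0], [-24, 0, 0], [8, 0, 0]] = 8·[2, -3, 1][1, 0, 0]ᵀ and M₂ = S₀ − S₁ = [[-12, 4, 0], [-24, 8, 0], [-12, 4, 0]] = (-4)·[1, 2, 1][3, -1, 0]ᵀ, so take a₁ = [2, -3, 1], b₁ = [1, 0, 0], a₂ = [1, 2, 1], b₂ = [3, -1, 0].
Each slice is an integer combination of E₁ = a₁b₁ᵀ and E₂ = a₂b₂ᵀ: S₀ = 4·E₁ − 2·E₂, S₁ = 4·E₁ + 2·E₂, S₂ = −3·E₂; reading off coefficients, c₁ = [4, 4, 0] and c₂ = [-2, 2, -3].
Hence T = [2, -3, 1] ⊗ [1, 0, 0] ⊗ [4, 4, 0] + [1, 2, 1] ⊗ [3, -1, 0] ⊗ [-2, 2, -3], so rank(T) ≤ 2.
These bounds meet, so rank(T) = 2.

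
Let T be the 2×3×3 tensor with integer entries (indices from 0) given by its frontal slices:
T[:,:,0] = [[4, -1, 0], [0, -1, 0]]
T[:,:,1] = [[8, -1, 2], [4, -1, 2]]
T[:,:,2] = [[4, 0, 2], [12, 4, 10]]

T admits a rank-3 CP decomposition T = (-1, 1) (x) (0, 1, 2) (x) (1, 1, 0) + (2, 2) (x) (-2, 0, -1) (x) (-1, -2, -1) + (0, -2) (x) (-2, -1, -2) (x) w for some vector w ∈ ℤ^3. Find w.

Subtract the known terms from T to get the rank-1 residual R = (0, -2) (x) (-2, -1, -2) (x) w, so R[i,j,k] = a[i]·b[j]·w[k]. Pick indices with nonzero a[1]·b[0] = (-2)·(-2) = 4. Only the fibre through (1,0,·) is needed: R[1,0,:] = T[1,0,:] − Σₗ aₗ[1]bₗ[0]cₗ = [0, 4, 12] − (1)·(0)·(1, 1, 0) − (2)·(-2)·(-1, -2, -1) = [-4, -4, 8]. Then w[k] = R[1,0,k] / 4 for each k, giving w = [-4, -4, 8] / 4 = (-1, -1, 2).

w = (-1, -1, 2)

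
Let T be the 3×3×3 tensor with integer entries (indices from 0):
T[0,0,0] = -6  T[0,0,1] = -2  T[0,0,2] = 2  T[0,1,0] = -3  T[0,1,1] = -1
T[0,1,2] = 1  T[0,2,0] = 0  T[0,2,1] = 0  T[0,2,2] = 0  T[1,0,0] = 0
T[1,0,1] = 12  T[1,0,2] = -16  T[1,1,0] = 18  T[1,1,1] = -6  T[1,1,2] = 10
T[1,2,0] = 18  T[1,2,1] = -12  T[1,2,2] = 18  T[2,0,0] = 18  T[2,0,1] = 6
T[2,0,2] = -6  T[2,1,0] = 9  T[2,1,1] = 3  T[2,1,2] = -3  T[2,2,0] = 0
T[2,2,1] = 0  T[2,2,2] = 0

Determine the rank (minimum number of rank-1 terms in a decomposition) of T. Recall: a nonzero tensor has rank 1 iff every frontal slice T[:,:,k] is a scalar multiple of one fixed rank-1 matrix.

2

Lower bound: the mode-1 unfolding of T (rows indexed by i, columns by (j,k) = (0,0), (0,1), (0,2), (1,0), (1,1), (1,2), (2,0), (2,1), (2,2)) is [[-6, -2, 2, -3, -1, 1, 0, 0, 0], [0, 12, -16, 18, -6, 10, 18, -12, 18], [18, 6, -6, 9, 3, -3, 0, 0, 0]].
There the 2×2 minor on rows i ∈ {0, 1}, columns (j,k) ∈ {(0,0), (0,1)} is det [[-6, -2], [0, 12]] = -72 ≠ 0, so this unfolding has rank ≥ 2; CP rank is at least every unfolding rank, so rank(T) ≥ 2. (This is only a lower bound: in general the CP rank may exceed every unfolding rank, so we still need to exhibit 2 rank-1 terms summing to T.)
Upper bound — finding two terms. Write S_k = T[:,:,k] for the frontal slices: S₀ = [[-6, -3, 0], [0, 18, 18], [18, 9, 0]], S₁ = [[-2, -1, 0], [12, -6, -12], [6, 3, 0]], S₂ = [[2, 1, 0], [-16, 10, 18], [-6, -3, 0]].
If T = a₁ ⊗ b₁ ⊗ c₁ + a₂ ⊗ b₂ ⊗ c₂ then each S_k = c₁[k]·a₁b₁ᵀ + c₂[k]·a₂b₂ᵀ. S₀ and S₁ are linearly independent, so a₁b₁ᵀ and a₂b₂ᵀ must span the same plane of matrices: they are the rank-1 matrices of the form x·S₀ + y·S₁.
The 2×2 minor of x·S₀ + y·S₁ on rows {0,1}, columns {0,1} is −108·x² + 36·xy + 24·y² = (-12)·(3·x − 2·y)(3·x + y), vanishing at (x:y) = (2:3) and (1:-3).
M₁ = 2·S₀ + 3·S₁ = [[-18, -9, 0], [36, 18, 0], [54, 27, 0]] = (-9)·[1, -2, -3][2, 1, 0]ᵀ and M₂ = S₀ − 3·S₁ = [[0, 0, 0], [-36, 36, 54], [0, 0, 0]] = (-18)·[0, 1, 0][2, -2, -3]ᵀ, so take a₁ = [1, -2, -3], b₁ = [2, 1, 0], a₂ = [0, 1, 0], b₂ = [2, -2, -3].
Each slice is an integer combination of E₁ = a₁b₁ᵀ and E₂ = a₂b₂ᵀ: S₀ = −3·E₁ − 6·E₂, S₁ = −E₁ + 4·E₂, S₂ = E₁ − 6·E₂; reading off coefficients, c₁ = [-3, -1, 1] and c₂ = [-6, 4, -6].
Hence T = [1, -2, -3] ⊗ [2, 1, 0] ⊗ [-3, -1, 1] + [0, 1, 0] ⊗ [2, -2, -3] ⊗ [-6, 4, -6], so rank(T) ≤ 2.
These bounds meet, so rank(T) = 2.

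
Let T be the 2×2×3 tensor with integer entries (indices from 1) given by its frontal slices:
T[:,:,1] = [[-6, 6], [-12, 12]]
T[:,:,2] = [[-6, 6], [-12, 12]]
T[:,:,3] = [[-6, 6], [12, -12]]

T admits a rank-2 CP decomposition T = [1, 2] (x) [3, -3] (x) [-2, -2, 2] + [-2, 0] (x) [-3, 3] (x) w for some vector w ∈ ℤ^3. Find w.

w = [0, 0, -2]

Subtract the known terms from T to get the rank-1 residual R = [-2, 0] (x) [-3, 3] (x) w, so R[i,j,k] = a[i]·b[j]·w[k]. Pick indices with nonzero a[1]·b[1] = (-2)·(-3) = 6. Only the fibre through (1,1,·) is needed: R[1,1,:] = T[1,1,:] − Σₗ aₗ[1]bₗ[1]cₗ = [-6, -6, -6] − (1)·(3)·[-2, -2, 2] = [0, 0, -12]. Then w[k] = R[1,1,k] / 6 for each k, giving w = [0, 0, -12] / 6 = [0, 0, -2].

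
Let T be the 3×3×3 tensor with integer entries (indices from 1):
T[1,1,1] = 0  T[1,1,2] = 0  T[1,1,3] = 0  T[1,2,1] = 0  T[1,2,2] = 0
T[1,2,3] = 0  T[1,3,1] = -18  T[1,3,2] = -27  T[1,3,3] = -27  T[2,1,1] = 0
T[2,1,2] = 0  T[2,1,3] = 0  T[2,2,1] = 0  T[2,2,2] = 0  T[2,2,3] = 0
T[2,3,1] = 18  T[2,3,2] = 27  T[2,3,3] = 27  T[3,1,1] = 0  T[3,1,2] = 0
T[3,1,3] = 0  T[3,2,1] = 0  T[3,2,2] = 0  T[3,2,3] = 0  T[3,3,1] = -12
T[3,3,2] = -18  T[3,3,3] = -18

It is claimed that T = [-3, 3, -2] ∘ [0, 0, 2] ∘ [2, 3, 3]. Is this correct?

Reconstruct entry (1,3,1) from the claimed factors: Σₗ aₗ[1]bₗ[3]cₗ[1] = (-3)·(2)·(2) = -12, but T[1,3,1] = -18. The claim is false.

No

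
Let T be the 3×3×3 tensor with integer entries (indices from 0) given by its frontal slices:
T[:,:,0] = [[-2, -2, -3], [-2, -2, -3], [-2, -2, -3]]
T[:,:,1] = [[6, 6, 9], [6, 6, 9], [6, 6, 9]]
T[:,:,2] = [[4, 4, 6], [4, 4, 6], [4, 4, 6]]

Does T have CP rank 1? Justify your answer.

If T = a ⊗ b ⊗ c then every fibre of T is a multiple of the corresponding factor, so read the factors off the fibres through the nonzero entry T[0,0,0] = -2.
The mode-1 fibre T[:,0,0] = [-2, -2, -2] gives a = [1, 1, 1] (primitive direction); the mode-2 fibre T[0,:,0] = [-2, -2, -3] gives b = [2, 2, 3]; then c[k] = T[0,0,k] / (a[0]·b[0]) = [-2, 6, 4] / 2 = [-1, 3, 2].
Expanding [1, 1, 1] ⊗ [2, 2, 3] ⊗ [-1, 3, 2] reproduces all 27 entries of T, so T = [1, 1, 1] ⊗ [2, 2, 3] ⊗ [-1, 3, 2] and rank(T) ≤ 1.
Equivalently every frontal slice T[:,:,k] is c[k] times the rank-1 matrix [1, 1, 1] ⊗ [2, 2, 3]. So T has rank 1 (it is nonzero).

Yes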